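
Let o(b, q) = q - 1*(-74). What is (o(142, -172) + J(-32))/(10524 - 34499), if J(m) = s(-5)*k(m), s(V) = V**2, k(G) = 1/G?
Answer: 3161/767200 ≈ 0.0041202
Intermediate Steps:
o(b, q) = 74 + q (o(b, q) = q + 74 = 74 + q)
J(m) = 25/m (J(m) = (-5)**2/m = 25/m)
(o(142, -172) + J(-32))/(10524 - 34499) = ((74 - 172) + 25/(-32))/(10524 - 34499) = (-98 + 25*(-1/32))/(-23975) = (-98 - 25/32)*(-1/23975) = -3161/32*(-1/23975) = 3161/767200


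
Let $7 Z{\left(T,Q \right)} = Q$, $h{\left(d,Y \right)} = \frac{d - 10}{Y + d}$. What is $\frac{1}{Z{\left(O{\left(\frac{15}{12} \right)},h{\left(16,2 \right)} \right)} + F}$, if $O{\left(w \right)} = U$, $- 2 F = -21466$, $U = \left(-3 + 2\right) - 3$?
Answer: $\frac{21}{225394} \approx 9.317 \cdot 10^{-5}$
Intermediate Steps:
$U = -4$ ($U = -1 - 3 = -4$)
$h{\left(d,Y \right)} = \frac{-10 + d}{Y + d}$
$F = 10733$ ($F = \left(- \frac{1}{2}\right) \left(-21466\right) = 10733$)
$O{\left(w \right)} = -4$
$Z{\left(T,Q \right)} = \frac{Q}{7}$
$\frac{1}{Z{\left(O{\left(\frac{15}{12} \right)},h{\left(16,2 \right)} \right)} + F} = \frac{1}{\frac{\frac{1}{2 + 16} \left(-10 + 16\right)}{7} + 10733} = \frac{1}{\frac{\frac{1}{18} \cdot 6}{7} + 10733} = \frac{1}{\frac{1}{7} \cdot \frac{1}{3} + 10733} = \frac{1}{\frac{1}{21} + 10733} = \frac{1}{\frac{225394}{21}} = \frac{21}{225394}$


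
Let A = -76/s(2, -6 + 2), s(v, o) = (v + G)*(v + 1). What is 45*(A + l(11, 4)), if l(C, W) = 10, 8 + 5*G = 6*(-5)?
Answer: 4575/7 ≈ 653.57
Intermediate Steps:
G = -38/5 (G = -8/5 + (6*(-5))/5 = -8/5 + (⅕)*(-30) = -8/5 - 6 = -38/5 ≈ -7.6000)
s(v, o) = (1 + v)*(-38/5 + v) (s(v, o) = (v - 38/5)*(v + 1) = (-38/5 + v)*(1 + v) = (1 + v)*(-38/5 + v))
A = 95/21 (A = -76/(-38/5 + 2² - 33/5*2) = -76/(-38/5 + 4 - 66/5) = -76/(-84/5) = -76*(-5/84) = 95/21 ≈ 4.5238)
45*(A + l(11, 4)) = 45*(95/21 + 10) = 45*(305/21) = 4575/7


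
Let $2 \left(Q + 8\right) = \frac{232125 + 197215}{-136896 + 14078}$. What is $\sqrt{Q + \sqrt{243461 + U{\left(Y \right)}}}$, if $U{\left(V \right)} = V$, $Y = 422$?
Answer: $\frac{\sqrt{-36759857263 + 3771065281 \sqrt{243883}}}{61409} \approx 22.002$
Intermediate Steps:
$Q = - \frac{598607}{61409}$ ($Q = -8 + \frac{\left(232125 + 197215\right) \frac{1}{-136896 + 14078}}{2} = -8 + \frac{429340 \frac{1}{-122818}}{2} = -8 + \frac{429340 \left(- \frac{1}{122818}\right)}{2} = -8 + \frac{1}{2} \left(- \frac{214670}{61409}\right) = -8 - \frac{107335}{61409} = - \frac{598607}{61409} \approx -9.7479$)
$\sqrt{Q + \sqrt{243461 + U{\left(Y \right)}}} = \sqrt{- \frac{598607}{61409} + \sqrt{243461 + 422}} = \sqrt{- \frac{598607}{61409} + \sqrt{243883}}$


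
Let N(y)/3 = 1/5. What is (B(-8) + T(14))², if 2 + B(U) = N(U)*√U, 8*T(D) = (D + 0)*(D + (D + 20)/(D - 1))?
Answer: 3085432/4225 + 4224*I*√2/65 ≈ 730.28 + 91.902*I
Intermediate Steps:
T(D) = D*(D + (20 + D)/(-1 + D))/8 (T(D) = ((D + 0)*(D + (D + 20)/(D - 1)))/8 = (D*(D + (20 + D)/(-1 + D)))/8 = D*(D + (20 + D)/(-1 + D))/8)
N(y) = ⅗ (N(y) = 3/5 = 3*(⅕) = ⅗)
B(U) = -2 + 3*√U/5
(B(-8) + T(14))² = ((-2 + 3*√(-8)/5) + (⅛)*14*(20 + 14²)/(-1 + 14))² = ((-2 + 3*(2*I*√2)/5) + (⅛)*14*(20 + 196)/13)² = ((-2 + 6*I*√2/5) + (⅛)*14*(1/13)*216)² = ((-2 + 6*I*√2/5) + 378/13)² = (352/13 + 6*I*√2/5)²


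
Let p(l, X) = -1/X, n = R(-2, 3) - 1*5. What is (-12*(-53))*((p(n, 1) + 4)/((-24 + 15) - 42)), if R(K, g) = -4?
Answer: -636/17 ≈ -37.412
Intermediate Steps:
n = -9 (n = -4 - 1*5 = -4 - 5 = -9)
(-12*(-53))*((p(n, 1) + 4)/((-24 + 15) - 42)) = (-12*(-53))*((-1/1 + 4)/((-24 + 15) - 42)) = 636*((-1*1 + 4)/(-9 - 42)) = 636*((-1 + 4)/(-51)) = 636*(3*(-1/51)) = 636*(-1/17) = -636/17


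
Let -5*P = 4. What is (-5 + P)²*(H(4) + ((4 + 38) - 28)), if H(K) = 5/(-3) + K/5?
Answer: 165677/375 ≈ 441.81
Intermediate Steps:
P = -⅘ (P = -⅕*4 = -⅘ ≈ -0.80000)
H(K) = -5/3 + K/5 (H(K) = 5*(-⅓) + K*(⅕) = -5/3 + K/5)
(-5 + P)²*(H(4) + ((4 + 38) - 28)) = (-5 - ⅘)²*((-5/3 + (⅕)*4) + ((4 + 38) - 28)) = (-29/5)²*((-5/3 + ⅘) + (42 - 28)) = 841*(-13/15 + 14)/25 = (841/25)*(197/15) = 165677/375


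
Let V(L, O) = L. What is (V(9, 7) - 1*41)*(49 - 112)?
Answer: 2016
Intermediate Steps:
(V(9, 7) - 1*41)*(49 - 112) = (9 - 1*41)*(49 - 112) = (9 - 41)*(-63) = -32*(-63) = 2016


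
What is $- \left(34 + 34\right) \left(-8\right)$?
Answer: $544$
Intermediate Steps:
$- \left(34 + 34\right) \left(-8\right) = - 68 \left(-8\right) = \left(-1\right) \left(-544\right) = 544$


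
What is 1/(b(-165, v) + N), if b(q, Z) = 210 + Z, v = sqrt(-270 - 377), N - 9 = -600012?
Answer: -599793/359751643496 - I*sqrt(647)/359751643496 ≈ -1.6672e-6 - 7.0705e-11*I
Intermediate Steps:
N = -600003 (N = 9 - 600012 = -600003)
v = I*sqrt(647) (v = sqrt(-647) = I*sqrt(647) ≈ 25.436*I)
1/(b(-165, v) + N) = 1/((210 + I*sqrt(647)) - 600003) = 1/(-599793 + I*sqrt(647))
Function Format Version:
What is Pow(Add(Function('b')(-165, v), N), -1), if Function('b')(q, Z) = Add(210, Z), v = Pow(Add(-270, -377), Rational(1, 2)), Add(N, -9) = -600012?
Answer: Add(Rational(-599793, 359751643496), Mul(Rational(-1, 359751643496), I, Pow(647, Rational(1, 2)))) ≈ Add(-1.6672e-6, Mul(-7.0705e-11, I))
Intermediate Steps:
N = -600003 (N = Add(9, -600012) = -600003)
v = Mul(I, Pow(647, Rational(1, 2))) (v = Pow(-647, Rational(1, 2)) = Mul(I, Pow(647, Rational(1, 2))) ≈ Mul(25.436, I))
Pow(Add(Function('b')(-165, v), N), -1) = Pow(Add(Add(210, Mul(I, Pow(647, Rational(1, 2)))), -600003), -1) = Pow(Add(-599793, Mul(I, Pow(647, Rational(1, 2)))), -1)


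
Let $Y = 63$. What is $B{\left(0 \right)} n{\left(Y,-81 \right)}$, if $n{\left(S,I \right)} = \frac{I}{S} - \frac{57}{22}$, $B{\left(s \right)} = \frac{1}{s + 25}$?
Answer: $- \frac{597}{3850} \approx -0.15506$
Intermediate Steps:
$B{\left(s \right)} = \frac{1}{25 + s}$
$n{\left(S,I \right)} = - \frac{57}{22} + \frac{I}{S}$ ($n{\left(S,I \right)} = \frac{I}{S} - \frac{57}{22} = - \frac{57}{22} + \frac{I}{S}$)
$B{\left(0 \right)} n{\left(Y,-81 \right)} = \frac{- \frac{57}{22} - \frac{81}{63}}{25 + 0} = \frac{- \frac{57}{22} - \frac{9}{7}}{25} = \frac{1}{25} \left(- \frac{597}{154}\right) = - \frac{597}{3850}$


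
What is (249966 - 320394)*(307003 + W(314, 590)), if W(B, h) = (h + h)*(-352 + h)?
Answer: -41400606804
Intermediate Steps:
W(B, h) = 2*h*(-352 + h) (W(B, h) = (2*h)*(-352 + h) = 2*h*(-352 + h))
(249966 - 320394)*(307003 + W(314, 590)) = (249966 - 320394)*(307003 + 2*590*(-352 + 590)) = -70428*(307003 + 2*590*238) = -70428*(307003 + 280840) = -70428*587843 = -41400606804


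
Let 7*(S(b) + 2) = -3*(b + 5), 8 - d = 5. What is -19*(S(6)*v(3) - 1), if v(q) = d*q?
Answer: 8170/7 ≈ 1167.1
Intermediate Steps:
d = 3 (d = 8 - 1*5 = 8 - 5 = 3)
S(b) = -29/7 - 3*b/7 (S(b) = -2 + (-3*(b + 5))/7 = -2 + (-3*(5 + b))/7 = -2 + (-15 - 3*b)/7 = -2 + (-15/7 - 3*b/7) = -29/7 - 3*b/7)
v(q) = 3*q
-19*(S(6)*v(3) - 1) = -19*((-29/7 - 3/7*6)*(3*3) - 1) = -19*((-29/7 - 18/7)*9 - 1) = -19*(-47/7*9 - 1) = -19*(-423/7 - 1) = -19*(-430/7) = 8170/7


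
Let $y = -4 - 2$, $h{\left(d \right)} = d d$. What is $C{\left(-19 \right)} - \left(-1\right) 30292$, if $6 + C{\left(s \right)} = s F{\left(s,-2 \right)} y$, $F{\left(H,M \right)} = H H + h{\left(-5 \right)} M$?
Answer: $65740$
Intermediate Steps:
$h{\left(d \right)} = d^{2}$
$F{\left(H,M \right)} = H^{2} + 25 M$ ($F{\left(H,M \right)} = H H + \left(-5\right)^{2} M = H^{2} + 25 M$)
$y = -6$ ($y = -4 - 2 = -6$)
$C{\left(s \right)} = -6 - 6 s \left(-50 + s^{2}\right)$ ($C{\left(s \right)} = -6 + s \left(s^{2} + 25 \left(-2\right)\right) \left(-6\right) = -6 + s \left(s^{2} - 50\right) \left(-6\right) = -6 + s \left(-50 + s^{2}\right) \left(-6\right) = -6 - 6 s \left(-50 + s^{2}\right)$)
$C{\left(-19 \right)} - \left(-1\right) 30292 = \left(-6 - 6 \left(-19\right)^{3} + 300 \left(-19\right)\right) - \left(-1\right) 30292 = \left(-6 - -41154 - 5700\right) - -30292 = \left(-6 + 41154 - 5700\right) + 30292 = 35448 + 30292 = 65740$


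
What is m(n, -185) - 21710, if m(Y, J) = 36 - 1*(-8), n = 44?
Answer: -21666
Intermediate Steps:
m(Y, J) = 44 (m(Y, J) = 36 + 8 = 44)
m(n, -185) - 21710 = 44 - 21710 = -21666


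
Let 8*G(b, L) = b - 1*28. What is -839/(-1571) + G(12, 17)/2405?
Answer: 2014653/3778255 ≈ 0.53322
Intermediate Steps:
G(b, L) = -7/2 + b/8 (G(b, L) = (b - 1*28)/8 = (b - 28)/8 = (-28 + b)/8 = -7/2 + b/8)
-839/(-1571) + G(12, 17)/2405 = -839/(-1571) + (-7/2 + (⅛)*12)/2405 = -839*(-1/1571) + (-7/2 + 3/2)*(1/2405) = 839/1571 - 2*1/2405 = 839/1571 - 2/2405 = 2014653/3778255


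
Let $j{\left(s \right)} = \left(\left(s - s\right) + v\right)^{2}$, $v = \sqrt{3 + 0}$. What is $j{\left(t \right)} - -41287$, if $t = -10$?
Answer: $41290$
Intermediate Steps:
$v = \sqrt{3} \approx 1.732$
$j{\left(s \right)} = 3$ ($j{\left(s \right)} = \left(\left(s - s\right) + \sqrt{3}\right)^{2} = \left(0 + \sqrt{3}\right)^{2} = \left(\sqrt{3}\right)^{2} = 3$)
$j{\left(t \right)} - -41287 = 3 - -41287 = 3 + 41287 = 41290$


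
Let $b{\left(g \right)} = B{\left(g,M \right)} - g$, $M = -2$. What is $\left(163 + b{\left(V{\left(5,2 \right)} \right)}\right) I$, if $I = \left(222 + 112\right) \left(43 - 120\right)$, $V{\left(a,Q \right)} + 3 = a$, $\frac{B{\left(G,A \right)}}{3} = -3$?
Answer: $-3909136$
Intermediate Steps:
$B{\left(G,A \right)} = -9$ ($B{\left(G,A \right)} = 3 \left(-3\right) = -9$)
$V{\left(a,Q \right)} = -3 + a$
$b{\left(g \right)} = -9 - g$
$I = -25718$ ($I = 334 \left(43 - 120\right) = 334 \left(-77\right) = -25718$)
$\left(163 + b{\left(V{\left(5,2 \right)} \right)}\right) I = \left(163 - 11\right) \left(-25718\right) = 152 \left(-25718\right) = -3909136$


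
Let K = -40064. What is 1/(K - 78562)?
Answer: -1/118626 ≈ -8.4299e-6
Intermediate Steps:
1/(K - 78562) = 1/(-40064 - 78562) = 1/(-118626) = -1/118626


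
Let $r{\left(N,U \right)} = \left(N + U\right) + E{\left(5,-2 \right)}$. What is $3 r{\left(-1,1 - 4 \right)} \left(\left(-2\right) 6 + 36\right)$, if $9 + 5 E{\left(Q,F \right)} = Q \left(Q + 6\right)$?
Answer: $\frac{1872}{5} \approx 374.4$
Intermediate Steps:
$E{\left(Q,F \right)} = - \frac{9}{5} + \frac{Q \left(6 + Q\right)}{5}$ ($E{\left(Q,F \right)} = - \frac{9}{5} + \frac{Q \left(Q + 6\right)}{5} = - \frac{9}{5} + \frac{Q \left(6 + Q\right)}{5}$)
$r{\left(N,U \right)} = \frac{46}{5} + N + U$ ($r{\left(N,U \right)} = \left(N + U\right) + \left(- \frac{9}{5} + \frac{5^{2}}{5} + \frac{6}{5} \cdot 5\right) = \left(N + U\right) + \left(- \frac{9}{5} + \frac{1}{5} \cdot 25 + 6\right) = \left(N + U\right) + \left(- \frac{9}{5} + 5 + 6\right) = \left(N + U\right) + \frac{46}{5} = \frac{46}{5} + N + U$)
$3 r{\left(-1,1 - 4 \right)} \left(\left(-2\right) 6 + 36\right) = 3 \left(\frac{46}{5} - 1 + \left(1 - 4\right)\right) \left(\left(-2\right) 6 + 36\right) = 3 \left(\frac{46}{5} - 1 + \left(1 - 4\right)\right) \left(-12 + 36\right) = 3 \left(\frac{46}{5} - 1 - 3\right) 24 = 3 \cdot \frac{26}{5} \cdot 24 = \frac{78}{5} \cdot 24 = \frac{1872}{5}$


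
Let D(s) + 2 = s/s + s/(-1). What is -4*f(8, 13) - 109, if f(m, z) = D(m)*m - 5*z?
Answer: 439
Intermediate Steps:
D(s) = -1 - s (D(s) = -2 + (s/s + s/(-1)) = -2 + (1 + s*(-1)) = -2 + (1 - s) = -1 - s)
f(m, z) = -5*z + m*(-1 - m) (f(m, z) = (-1 - m)*m - 5*z = m*(-1 - m) - 5*z = -5*z + m*(-1 - m))
-4*f(8, 13) - 109 = -4*(-5*13 - 1*8*(1 + 8)) - 109 = -4*(-65 - 1*8*9) - 109 = -4*(-65 - 72) - 109 = -4*(-137) - 109 = 548 - 109 = 439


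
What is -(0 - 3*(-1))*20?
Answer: -60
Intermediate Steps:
-(0 - 3*(-1))*20 = -(0 + 3)*20 = -1*3*20 = -3*20 = -60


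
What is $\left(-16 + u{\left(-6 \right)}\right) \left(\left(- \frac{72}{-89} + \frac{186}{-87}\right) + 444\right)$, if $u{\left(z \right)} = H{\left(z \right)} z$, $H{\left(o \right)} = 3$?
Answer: $- \frac{38846156}{2581} \approx -15051.0$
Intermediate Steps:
$u{\left(z \right)} = 3 z$
$\left(-16 + u{\left(-6 \right)}\right) \left(\left(- \frac{72}{-89} + \frac{186}{-87}\right) + 444\right) = \left(-16 + 3 \left(-6\right)\right) \left(\left(- \frac{72}{-89} + \frac{186}{-87}\right) + 444\right) = \left(-16 - 18\right) \left(\left(\left(-72\right) \left(- \frac{1}{89}\right) + 186 \left(- \frac{1}{87}\right)\right) + 444\right) = - 34 \left(\left(\frac{72}{89} - \frac{62}{29}\right) + 444\right) = - 34 \left(- \frac{3430}{2581} + 444\right) = \left(-34\right) \frac{1142534}{2581} = - \frac{38846156}{2581}$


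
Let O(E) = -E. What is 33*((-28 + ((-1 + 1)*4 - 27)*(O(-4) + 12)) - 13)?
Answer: -15609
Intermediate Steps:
33*((-28 + ((-1 + 1)*4 - 27)*(O(-4) + 12)) - 13) = 33*((-28 + ((-1 + 1)*4 - 27)*(-1*(-4) + 12)) - 13) = 33*((-28 + (0*4 - 27)*(4 + 12)) - 13) = 33*((-28 + (0 - 27)*16) - 13) = 33*((-28 - 27*16) - 13) = 33*((-28 - 432) - 13) = 33*(-460 - 13) = 33*(-473) = -15609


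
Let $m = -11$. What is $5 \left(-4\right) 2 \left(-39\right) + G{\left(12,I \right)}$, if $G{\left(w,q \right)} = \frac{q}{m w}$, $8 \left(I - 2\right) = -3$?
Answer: $\frac{1647347}{1056} \approx 1560.0$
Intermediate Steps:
$I = \frac{13}{8}$ ($I = 2 + \frac{1}{8} \left(-3\right) = 2 - \frac{3}{8} = \frac{13}{8} \approx 1.625$)
$G{\left(w,q \right)} = - \frac{q}{11 w}$ ($G{\left(w,q \right)} = \frac{q}{\left(-11\right) w} = q \left(- \frac{1}{11 w}\right) = - \frac{q}{11 w}$)
$5 \left(-4\right) 2 \left(-39\right) + G{\left(12,I \right)} = 5 \left(-4\right) 2 \left(-39\right) - \frac{13}{88 \cdot 12} = \left(-20\right) 2 \left(-39\right) - \frac{13}{88} \cdot \frac{1}{12} = \left(-40\right) \left(-39\right) - \frac{13}{1056} = 1560 - \frac{13}{1056} = \frac{1647347}{1056}$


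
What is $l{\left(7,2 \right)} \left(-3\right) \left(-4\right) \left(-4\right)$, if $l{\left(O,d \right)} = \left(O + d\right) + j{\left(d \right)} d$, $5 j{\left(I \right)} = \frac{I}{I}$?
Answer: $- \frac{2256}{5} \approx -451.2$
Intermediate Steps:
$j{\left(I \right)} = \frac{1}{5}$ ($j{\left(I \right)} = \frac{I \frac{1}{I}}{5} = \frac{1}{5} \cdot 1 = \frac{1}{5}$)
$l{\left(O,d \right)} = O + \frac{6 d}{5}$ ($l{\left(O,d \right)} = \left(O + d\right) + \frac{d}{5} = O + \frac{6 d}{5}$)
$l{\left(7,2 \right)} \left(-3\right) \left(-4\right) \left(-4\right) = \left(7 + \frac{6}{5} \cdot 2\right) \left(-3\right) \left(-4\right) \left(-4\right) = \left(7 + \frac{12}{5}\right) 12 \left(-4\right) = \frac{47}{5} \left(-48\right) = - \frac{2256}{5}$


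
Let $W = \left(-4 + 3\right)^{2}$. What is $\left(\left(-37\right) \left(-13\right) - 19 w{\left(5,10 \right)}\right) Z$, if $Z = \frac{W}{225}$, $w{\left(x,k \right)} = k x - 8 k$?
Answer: $\frac{1051}{225} \approx 4.6711$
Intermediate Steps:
$w{\left(x,k \right)} = - 8 k + k x$
$W = 1$ ($W = \left(-1\right)^{2} = 1$)
$Z = \frac{1}{225}$ ($Z = 1 \cdot \frac{1}{225} = \frac{1}{225} \approx 0.0044444$)
$\left(\left(-37\right) \left(-13\right) - 19 w{\left(5,10 \right)}\right) Z = \left(\left(-37\right) \left(-13\right) - 19 \cdot 10 \left(-8 + 5\right)\right) \frac{1}{225} = \left(481 - 19 \cdot 10 \left(-3\right)\right) \frac{1}{225} = \left(481 - 19 \left(-30\right)\right) \frac{1}{225} = \left(481 - -570\right) \frac{1}{225} = \left(481 + 570\right) \frac{1}{225} = 1051 \cdot \frac{1}{225} = \frac{1051}{225}$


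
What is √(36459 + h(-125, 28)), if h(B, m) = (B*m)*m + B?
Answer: I*√61666 ≈ 248.33*I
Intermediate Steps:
h(B, m) = B + B*m² (h(B, m) = B*m² + B = B + B*m²)
√(36459 + h(-125, 28)) = √(36459 - 125*(1 + 28²)) = √(36459 - 125*(1 + 784)) = √(36459 - 125*785) = √(36459 - 98125) = √(-61666) = I*√61666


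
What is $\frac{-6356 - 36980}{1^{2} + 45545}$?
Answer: $- \frac{21668}{22773} \approx -0.95148$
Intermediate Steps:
$\frac{-6356 - 36980}{1^{2} + 45545} = - \frac{43336}{1 + 45545} = - \frac{43336}{45546} = \left(-43336\right) \frac{1}{45546} = - \frac{21668}{22773}$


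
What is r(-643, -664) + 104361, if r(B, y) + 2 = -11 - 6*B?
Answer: 108206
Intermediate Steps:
r(B, y) = -13 - 6*B (r(B, y) = -2 + (-11 - 6*B) = -13 - 6*B)
r(-643, -664) + 104361 = (-13 - 6*(-643)) + 104361 = (-13 + 3858) + 104361 = 3845 + 104361 = 108206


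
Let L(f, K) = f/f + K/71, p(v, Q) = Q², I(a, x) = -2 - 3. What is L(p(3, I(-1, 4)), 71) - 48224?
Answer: -48222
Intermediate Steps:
I(a, x) = -5
L(f, K) = 1 + K/71 (L(f, K) = 1 + K*(1/71) = 1 + K/71)
L(p(3, I(-1, 4)), 71) - 48224 = (1 + (1/71)*71) - 48224 = (1 + 1) - 48224 = 2 - 48224 = -48222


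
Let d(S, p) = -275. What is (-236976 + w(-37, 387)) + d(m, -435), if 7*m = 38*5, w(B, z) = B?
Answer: -237288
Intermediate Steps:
m = 190/7 (m = (38*5)/7 = (⅐)*190 = 190/7 ≈ 27.143)
(-236976 + w(-37, 387)) + d(m, -435) = (-236976 - 37) - 275 = -237013 - 275 = -237288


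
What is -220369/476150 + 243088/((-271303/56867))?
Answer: -6582207540461207/129180923450 ≈ -50953.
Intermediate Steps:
-220369/476150 + 243088/((-271303/56867)) = -220369*1/476150 + 243088/((-271303*1/56867)) = -220369/476150 + 243088/(-271303/56867) = -220369/476150 + 243088*(-56867/271303) = -220369/476150 - 13823685296/271303 = -6582207540461207/129180923450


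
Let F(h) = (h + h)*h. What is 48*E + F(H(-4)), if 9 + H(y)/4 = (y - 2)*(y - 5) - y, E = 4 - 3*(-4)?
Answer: 77600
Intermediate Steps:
E = 16 (E = 4 + 12 = 16)
H(y) = -36 - 4*y + 4*(-5 + y)*(-2 + y) (H(y) = -36 + 4*((y - 2)*(y - 5) - y) = -36 + 4*((-2 + y)*(-5 + y) - y) = -36 + 4*((-5 + y)*(-2 + y) - y) = -36 + 4*(-y + (-5 + y)*(-2 + y)) = -36 + (-4*y + 4*(-5 + y)*(-2 + y)) = -36 - 4*y + 4*(-5 + y)*(-2 + y))
F(h) = 2*h**2 (F(h) = (2*h)*h = 2*h**2)
48*E + F(H(-4)) = 48*16 + 2*(4 - 32*(-4) + 4*(-4)**2)**2 = 768 + 2*(4 + 128 + 4*16)**2 = 768 + 2*(4 + 128 + 64)**2 = 768 + 2*196**2 = 768 + 2*38416 = 768 + 76832 = 77600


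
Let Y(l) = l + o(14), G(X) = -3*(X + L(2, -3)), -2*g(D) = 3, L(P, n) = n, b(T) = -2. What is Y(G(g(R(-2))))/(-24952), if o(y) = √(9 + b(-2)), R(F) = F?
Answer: -27/49904 - √7/24952 ≈ -0.00064707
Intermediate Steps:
g(D) = -3/2 (g(D) = -½*3 = -3/2)
G(X) = 9 - 3*X (G(X) = -3*(X - 3) = -3*(-3 + X) = 9 - 3*X)
o(y) = √7 (o(y) = √(9 - 2) = √7)
Y(l) = l + √7
Y(G(g(R(-2))))/(-24952) = ((9 - 3*(-3/2)) + √7)/(-24952) = ((9 + 9/2) + √7)*(-1/24952) = (27/2 + √7)*(-1/24952) = -27/49904 - √7/24952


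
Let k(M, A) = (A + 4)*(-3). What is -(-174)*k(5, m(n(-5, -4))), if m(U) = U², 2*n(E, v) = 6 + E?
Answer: -4437/2 ≈ -2218.5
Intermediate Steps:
n(E, v) = 3 + E/2 (n(E, v) = (6 + E)/2 = 3 + E/2)
k(M, A) = -12 - 3*A (k(M, A) = (4 + A)*(-3) = -12 - 3*A)
-(-174)*k(5, m(n(-5, -4))) = -(-174)*(-12 - 3*(3 + (½)*(-5))²) = -(-174)*(-12 - 3*(3 - 5/2)²) = -(-174)*(-12 - 3*(½)²) = -(-174)*(-12 - 3*¼) = -(-174)*(-12 - ¾) = -(-174)*(-51)/4 = -1*4437/2 = -4437/2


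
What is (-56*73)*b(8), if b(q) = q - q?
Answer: 0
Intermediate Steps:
b(q) = 0
(-56*73)*b(8) = -56*73*0 = -4088*0 = 0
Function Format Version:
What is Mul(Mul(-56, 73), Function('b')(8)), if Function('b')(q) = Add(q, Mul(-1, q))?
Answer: 0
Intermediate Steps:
Function('b')(q) = 0
Mul(Mul(-56, 73), Function('b')(8)) = Mul(Mul(-56, 73), 0) = Mul(-4088, 0) = 0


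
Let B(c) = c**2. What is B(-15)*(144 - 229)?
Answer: -19125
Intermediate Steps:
B(-15)*(144 - 229) = (-15)**2*(144 - 229) = 225*(-85) = -19125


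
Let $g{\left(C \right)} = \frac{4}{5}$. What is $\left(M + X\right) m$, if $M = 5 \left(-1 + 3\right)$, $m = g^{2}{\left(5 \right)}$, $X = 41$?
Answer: $\frac{816}{25} \approx 32.64$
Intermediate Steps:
$g{\left(C \right)} = \frac{4}{5}$ ($g{\left(C \right)} = 4 \cdot \frac{1}{5} = \frac{4}{5}$)
$m = \frac{16}{25}$ ($m = \left(\frac{4}{5}\right)^{2} = \frac{16}{25} \approx 0.64$)
$M = 10$ ($M = 5 \cdot 2 = 10$)
$\left(M + X\right) m = \left(10 + 41\right) \frac{16}{25} = 51 \cdot \frac{16}{25} = \frac{816}{25}$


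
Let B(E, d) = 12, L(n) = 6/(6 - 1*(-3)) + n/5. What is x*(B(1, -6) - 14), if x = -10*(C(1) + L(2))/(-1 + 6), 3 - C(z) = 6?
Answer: -116/15 ≈ -7.7333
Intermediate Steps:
L(n) = ⅔ + n/5 (L(n) = 6/(6 + 3) + n*(⅕) = 6/9 + n/5 = 6*(⅑) + n/5 = ⅔ + n/5)
C(z) = -3 (C(z) = 3 - 1*6 = 3 - 6 = -3)
x = 58/15 (x = -10*(-3 + (⅔ + (⅕)*2))/(-1 + 6) = -10*(-3 + (⅔ + ⅖))/5 = -10*(-3 + 16/15)/5 = -(-58)/(3*5) = -10*(-29/75) = 58/15 ≈ 3.8667)
x*(B(1, -6) - 14) = 58*(12 - 14)/15 = (58/15)*(-2) = -116/15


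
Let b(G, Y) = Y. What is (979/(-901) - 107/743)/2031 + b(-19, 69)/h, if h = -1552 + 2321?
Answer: 93181567301/1045562185677 ≈ 0.089121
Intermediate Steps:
h = 769
(979/(-901) - 107/743)/2031 + b(-19, 69)/h = (979/(-901) - 107/743)/2031 + 69/769 = (979*(-1/901) - 107*1/743)*(1/2031) + 69*(1/769) = (-979/901 - 107/743)*(1/2031) + 69/769 = -823804/669443*1/2031 + 69/769 = -823804/1359638733 + 69/769 = 93181567301/1045562185677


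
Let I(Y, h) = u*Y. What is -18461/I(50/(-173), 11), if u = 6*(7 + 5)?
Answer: 3193753/3600 ≈ 887.15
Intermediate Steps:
u = 72 (u = 6*12 = 72)
I(Y, h) = 72*Y
-18461/I(50/(-173), 11) = -18461/(72*(50/(-173))) = -18461/(72*(50*(-1/173))) = -18461/(72*(-50/173)) = -18461/(-3600/173) = -18461*(-173/3600) = 3193753/3600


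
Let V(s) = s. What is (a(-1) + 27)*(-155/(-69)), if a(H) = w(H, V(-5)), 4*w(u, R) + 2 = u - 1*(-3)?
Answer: 1395/23 ≈ 60.652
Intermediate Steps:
w(u, R) = ¼ + u/4 (w(u, R) = -½ + (u - 1*(-3))/4 = -½ + (u + 3)/4 = -½ + (3 + u)/4 = -½ + (¾ + u/4) = ¼ + u/4)
a(H) = ¼ + H/4
(a(-1) + 27)*(-155/(-69)) = ((¼ + (¼)*(-1)) + 27)*(-155/(-69)) = ((¼ - ¼) + 27)*(-155*(-1/69)) = (0 + 27)*(155/69) = 27*(155/69) = 1395/23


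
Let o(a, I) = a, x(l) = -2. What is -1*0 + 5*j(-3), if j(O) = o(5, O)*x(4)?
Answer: -50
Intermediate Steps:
j(O) = -10 (j(O) = 5*(-2) = -10)
-1*0 + 5*j(-3) = -1*0 + 5*(-10) = 0 - 50 = -50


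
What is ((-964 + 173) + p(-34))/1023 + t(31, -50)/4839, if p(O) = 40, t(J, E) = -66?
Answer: -1233869/1650099 ≈ -0.74775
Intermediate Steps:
((-964 + 173) + p(-34))/1023 + t(31, -50)/4839 = ((-964 + 173) + 40)/1023 - 66/4839 = (-791 + 40)*(1/1023) - 66*1/4839 = -751*1/1023 - 22/1613 = -751/1023 - 22/1613 = -1233869/1650099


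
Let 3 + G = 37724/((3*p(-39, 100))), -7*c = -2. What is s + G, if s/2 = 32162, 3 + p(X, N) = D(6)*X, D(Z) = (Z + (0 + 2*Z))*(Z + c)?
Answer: 5964029299/92727 ≈ 64318.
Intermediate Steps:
c = 2/7 (c = -⅐*(-2) = 2/7 ≈ 0.28571)
D(Z) = 3*Z*(2/7 + Z) (D(Z) = (Z + (0 + 2*Z))*(Z + 2/7) = (Z + 2*Z)*(2/7 + Z) = (3*Z)*(2/7 + Z) = 3*Z*(2/7 + Z))
p(X, N) = -3 + 792*X/7 (p(X, N) = -3 + ((3/7)*6*(2 + 7*6))*X = -3 + ((3/7)*6*(2 + 42))*X = -3 + ((3/7)*6*44)*X = -3 + 792*X/7)
s = 64324 (s = 2*32162 = 64324)
G = -542249/92727 (G = -3 + 37724/((3*(-3 + (792/7)*(-39)))) = -3 + 37724/((3*(-3 - 30888/7))) = -3 + 37724/((3*(-30909/7))) = -3 + 37724/(-92727/7) = -3 + 37724*(-7/92727) = -3 - 264068/92727 = -542249/92727 ≈ -5.8478)
s + G = 64324 - 542249/92727 = 5964029299/92727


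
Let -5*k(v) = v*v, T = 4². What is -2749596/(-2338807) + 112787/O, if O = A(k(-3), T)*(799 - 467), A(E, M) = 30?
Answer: 291173001269/23294517720 ≈ 12.500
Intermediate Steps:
T = 16
k(v) = -v²/5 (k(v) = -v*v/5 = -v²/5)
O = 9960 (O = 30*(799 - 467) = 30*332 = 9960)
-2749596/(-2338807) + 112787/O = -2749596/(-2338807) + 112787/9960 = -2749596*(-1/2338807) + 112787*(1/9960) = 2749596/2338807 + 112787/9960 = 291173001269/23294517720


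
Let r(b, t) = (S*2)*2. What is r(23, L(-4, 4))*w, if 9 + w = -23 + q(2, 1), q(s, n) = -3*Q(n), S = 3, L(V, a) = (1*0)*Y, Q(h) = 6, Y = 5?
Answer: -600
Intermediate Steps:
L(V, a) = 0 (L(V, a) = (1*0)*5 = 0*5 = 0)
q(s, n) = -18 (q(s, n) = -3*6 = -18)
r(b, t) = 12 (r(b, t) = (3*2)*2 = 6*2 = 12)
w = -50 (w = -9 + (-23 - 18) = -9 - 41 = -50)
r(23, L(-4, 4))*w = 12*(-50) = -600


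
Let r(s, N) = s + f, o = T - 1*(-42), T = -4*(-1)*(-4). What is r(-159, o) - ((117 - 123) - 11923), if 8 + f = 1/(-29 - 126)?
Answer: 1823109/155 ≈ 11762.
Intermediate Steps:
T = -16 (T = 4*(-4) = -16)
o = 26 (o = -16 - 1*(-42) = -16 + 42 = 26)
f = -1241/155 (f = -8 + 1/(-29 - 126) = -8 + 1/(-155) = -8 - 1/155 = -1241/155 ≈ -8.0065)
r(s, N) = -1241/155 + s (r(s, N) = s - 1241/155 = -1241/155 + s)
r(-159, o) - ((117 - 123) - 11923) = (-1241/155 - 159) - ((117 - 123) - 11923) = -25886/155 - (-6 - 11923) = -25886/155 - 1*(-11929) = -25886/155 + 11929 = 1823109/155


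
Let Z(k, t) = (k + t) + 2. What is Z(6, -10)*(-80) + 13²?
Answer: 329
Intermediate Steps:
Z(k, t) = 2 + k + t
Z(6, -10)*(-80) + 13² = (2 + 6 - 10)*(-80) + 13² = -2*(-80) + 169 = 160 + 169 = 329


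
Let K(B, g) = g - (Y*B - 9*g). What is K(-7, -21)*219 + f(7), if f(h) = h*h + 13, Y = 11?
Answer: -29065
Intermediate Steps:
f(h) = 13 + h**2 (f(h) = h**2 + 13 = 13 + h**2)
K(B, g) = -11*B + 10*g (K(B, g) = g - (11*B - 9*g) = g - (-9*g + 11*B) = g + (-11*B + 9*g) = -11*B + 10*g)
K(-7, -21)*219 + f(7) = (-11*(-7) + 10*(-21))*219 + (13 + 7**2) = (77 - 210)*219 + (13 + 49) = -133*219 + 62 = -29127 + 62 = -29065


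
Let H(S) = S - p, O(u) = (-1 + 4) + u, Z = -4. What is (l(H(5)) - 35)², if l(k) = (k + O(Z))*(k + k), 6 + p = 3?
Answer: 5929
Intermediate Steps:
O(u) = 3 + u
p = -3 (p = -6 + 3 = -3)
H(S) = 3 + S (H(S) = S - 1*(-3) = S + 3 = 3 + S)
l(k) = 2*k*(-1 + k) (l(k) = (k + (3 - 4))*(k + k) = (k - 1)*(2*k) = (-1 + k)*(2*k) = 2*k*(-1 + k))
(l(H(5)) - 35)² = (2*(3 + 5)*(-1 + (3 + 5)) - 35)² = (2*8*(-1 + 8) - 35)² = (2*8*7 - 35)² = (112 - 35)² = 77² = 5929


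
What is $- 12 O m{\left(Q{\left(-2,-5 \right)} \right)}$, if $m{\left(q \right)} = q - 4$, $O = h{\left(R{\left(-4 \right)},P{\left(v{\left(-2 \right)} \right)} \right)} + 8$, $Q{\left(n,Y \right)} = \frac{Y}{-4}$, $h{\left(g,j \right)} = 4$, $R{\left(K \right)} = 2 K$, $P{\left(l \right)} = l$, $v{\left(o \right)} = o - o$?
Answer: $396$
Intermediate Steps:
$v{\left(o \right)} = 0$
$Q{\left(n,Y \right)} = - \frac{Y}{4}$ ($Q{\left(n,Y \right)} = Y \left(- \frac{1}{4}\right) = - \frac{Y}{4}$)
$O = 12$ ($O = 4 + 8 = 12$)
$m{\left(q \right)} = -4 + q$
$- 12 O m{\left(Q{\left(-2,-5 \right)} \right)} = \left(-12\right) 12 \left(-4 - - \frac{5}{4}\right) = - 144 \left(-4 + \frac{5}{4}\right) = \left(-144\right) \left(- \frac{11}{4}\right) = 396$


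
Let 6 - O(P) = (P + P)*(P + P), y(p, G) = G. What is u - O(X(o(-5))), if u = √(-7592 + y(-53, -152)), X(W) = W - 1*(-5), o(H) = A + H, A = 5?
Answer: 94 + 88*I ≈ 94.0 + 88.0*I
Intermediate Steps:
o(H) = 5 + H
X(W) = 5 + W (X(W) = W + 5 = 5 + W)
u = 88*I (u = √(-7592 - 152) = √(-7744) = 88*I ≈ 88.0*I)
O(P) = 6 - 4*P² (O(P) = 6 - (P + P)*(P + P) = 6 - 2*P*2*P = 6 - 4*P²)
u - O(X(o(-5))) = 88*I - (6 - 4*(5 + (5 - 5))²) = 88*I - (6 - 4*(5 + 0)²) = 88*I - (6 - 4*5²) = 88*I - (6 - 4*25) = 88*I - (6 - 100) = 88*I - 1*(-94) = 88*I + 94 = 94 + 88*I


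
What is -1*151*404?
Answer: -61004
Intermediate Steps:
-1*151*404 = -151*404 = -61004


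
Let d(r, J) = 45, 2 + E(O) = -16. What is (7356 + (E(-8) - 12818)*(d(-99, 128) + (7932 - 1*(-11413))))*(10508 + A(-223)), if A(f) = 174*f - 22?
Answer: 7047362080144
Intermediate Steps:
E(O) = -18 (E(O) = -2 - 16 = -18)
A(f) = -22 + 174*f
(7356 + (E(-8) - 12818)*(d(-99, 128) + (7932 - 1*(-11413))))*(10508 + A(-223)) = (7356 + (-18 - 12818)*(45 + (7932 - 1*(-11413))))*(10508 + (-22 + 174*(-223))) = (7356 - 12836*(45 + (7932 + 11413)))*(10508 + (-22 - 38802)) = (7356 - 12836*(45 + 19345))*(10508 - 38824) = (7356 - 12836*19390)*(-28316) = (7356 - 248890040)*(-28316) = -248882684*(-28316) = 7047362080144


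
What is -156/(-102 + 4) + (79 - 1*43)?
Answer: 1842/49 ≈ 37.592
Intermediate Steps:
-156/(-102 + 4) + (79 - 1*43) = -156/(-98) + (79 - 43) = -156*(-1/98) + 36 = 78/49 + 36 = 1842/49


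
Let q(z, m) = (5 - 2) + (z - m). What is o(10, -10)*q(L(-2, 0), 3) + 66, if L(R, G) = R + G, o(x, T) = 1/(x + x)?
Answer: 659/10 ≈ 65.900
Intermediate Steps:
o(x, T) = 1/(2*x)
L(R, G) = G + R
q(z, m) = 3 + z - m (q(z, m) = 3 + (z - m) = 3 + z - m)
o(10, -10)*q(L(-2, 0), 3) + 66 = ((½)/10)*(3 + (0 - 2) - 1*3) + 66 = ((½)*(⅒))*(3 - 2 - 3) + 66 = (1/20)*(-2) + 66 = -⅒ + 66 = 659/10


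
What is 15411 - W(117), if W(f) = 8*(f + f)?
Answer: 13539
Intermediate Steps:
W(f) = 16*f (W(f) = 8*(2*f) = 16*f)
15411 - W(117) = 15411 - 16*117 = 15411 - 1*1872 = 15411 - 1872 = 13539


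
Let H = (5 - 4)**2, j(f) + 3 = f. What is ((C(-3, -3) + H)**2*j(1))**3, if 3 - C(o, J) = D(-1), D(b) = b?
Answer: -125000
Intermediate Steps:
j(f) = -3 + f
C(o, J) = 4 (C(o, J) = 3 - 1*(-1) = 3 + 1 = 4)
H = 1 (H = 1**2 = 1)
((C(-3, -3) + H)**2*j(1))**3 = ((4 + 1)**2*(-3 + 1))**3 = (5**2*(-2))**3 = (25*(-2))**3 = (-50)**3 = -125000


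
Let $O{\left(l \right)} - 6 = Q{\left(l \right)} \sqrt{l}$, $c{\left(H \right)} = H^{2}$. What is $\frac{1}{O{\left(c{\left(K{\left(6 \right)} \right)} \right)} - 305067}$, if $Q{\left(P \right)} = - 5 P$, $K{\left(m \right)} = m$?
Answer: $- \frac{1}{306141} \approx -3.2665 \cdot 10^{-6}$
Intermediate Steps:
$O{\left(l \right)} = 6 - 5 l^{\frac{3}{2}}$ ($O{\left(l \right)} = 6 + - 5 l \sqrt{l} = 6 - 5 l^{\frac{3}{2}}$)
$\frac{1}{O{\left(c{\left(K{\left(6 \right)} \right)} \right)} - 305067} = \frac{1}{\left(6 - 5 \left(6^{2}\right)^{\frac{3}{2}}\right) - 305067} = \frac{1}{\left(6 - 5 \cdot 36^{\frac{3}{2}}\right) - 305067} = \frac{1}{\left(6 - 1080\right) - 305067} = \frac{1}{-1074 - 305067} = \frac{1}{-306141} = - \frac{1}{306141}$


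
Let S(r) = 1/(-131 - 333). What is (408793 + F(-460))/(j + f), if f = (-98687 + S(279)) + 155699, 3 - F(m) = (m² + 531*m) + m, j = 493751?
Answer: 205049024/255554031 ≈ 0.80237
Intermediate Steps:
S(r) = -1/464 (S(r) = 1/(-464) = -1/464)
F(m) = 3 - m² - 532*m (F(m) = 3 - ((m² + 531*m) + m) = 3 - (m² + 532*m) = 3 + (-m² - 532*m) = 3 - m² - 532*m)
f = 26453567/464 (f = (-98687 - 1/464) + 155699 = -45790769/464 + 155699 = 26453567/464 ≈ 57012.)
(408793 + F(-460))/(j + f) = (408793 + (3 - 1*(-460)² - 532*(-460)))/(493751 + 26453567/464) = (408793 + (3 - 1*211600 + 244720))/(255554031/464) = (408793 + (3 - 211600 + 244720))*(464/255554031) = (408793 + 33123)*(464/255554031) = 441916*(464/255554031) = 205049024/255554031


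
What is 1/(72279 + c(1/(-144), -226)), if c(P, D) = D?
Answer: 1/72053 ≈ 1.3879e-5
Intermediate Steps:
1/(72279 + c(1/(-144), -226)) = 1/(72279 - 226) = 1/72053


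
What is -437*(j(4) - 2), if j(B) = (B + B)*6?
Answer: -20102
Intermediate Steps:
j(B) = 12*B (j(B) = (2*B)*6 = 12*B)
-437*(j(4) - 2) = -437*(12*4 - 2) = -437*(48 - 2) = -437*46 = -20102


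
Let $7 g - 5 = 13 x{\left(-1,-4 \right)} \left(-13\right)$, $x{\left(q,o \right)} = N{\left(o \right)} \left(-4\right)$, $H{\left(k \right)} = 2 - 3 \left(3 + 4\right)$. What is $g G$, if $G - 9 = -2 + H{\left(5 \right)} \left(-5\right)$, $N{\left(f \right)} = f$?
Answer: $- \frac{275298}{7} \approx -39328.0$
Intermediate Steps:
$H{\left(k \right)} = -19$ ($H{\left(k \right)} = 2 - 21 = -19$)
$x{\left(q,o \right)} = - 4 o$ ($x{\left(q,o \right)} = o \left(-4\right) = - 4 o$)
$G = 102$ ($G = 9 - -93 = 9 + \left(-2 + 95\right) = 9 + 93 = 102$)
$g = - \frac{2699}{7}$ ($g = \frac{5}{7} + \frac{13 \left(\left(-4\right) \left(-4\right)\right) \left(-13\right)}{7} = \frac{5}{7} + \frac{13 \cdot 16 \left(-13\right)}{7} = \frac{5}{7} + \frac{208 \left(-13\right)}{7} = \frac{5}{7} + \frac{1}{7} \left(-2704\right) = \frac{5}{7} - \frac{2704}{7} = - \frac{2699}{7} \approx -385.57$)
$g G = \left(- \frac{2699}{7}\right) 102 = - \frac{275298}{7}$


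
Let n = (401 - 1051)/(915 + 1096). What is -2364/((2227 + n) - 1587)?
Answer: -2377002/643195 ≈ -3.6956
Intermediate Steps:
n = -650/2011 ≈ -0.32322
-2364/((2227 + n) - 1587) = -2364/((2227 - 650/2011) - 1587) = -2364/(4477847/2011 - 1587) = -2364/1286390/2011 = -2364*2011/1286390 = -2377002/643195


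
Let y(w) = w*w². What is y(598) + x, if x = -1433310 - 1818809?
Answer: 210595073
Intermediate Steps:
y(w) = w³
x = -3252119
y(598) + x = 598³ - 3252119 = 213847192 - 3252119 = 210595073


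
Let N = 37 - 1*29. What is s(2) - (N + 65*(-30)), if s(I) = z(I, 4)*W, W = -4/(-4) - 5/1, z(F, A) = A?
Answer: 1926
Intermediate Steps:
N = 8 (N = 37 - 29 = 8)
W = -4 (W = -4*(-¼) - 5*1 = 1 - 5 = -4)
s(I) = -16 (s(I) = 4*(-4) = -16)
s(2) - (N + 65*(-30)) = -16 - (8 + 65*(-30)) = -16 - (8 - 1950) = -16 - 1*(-1942) = -16 + 1942 = 1926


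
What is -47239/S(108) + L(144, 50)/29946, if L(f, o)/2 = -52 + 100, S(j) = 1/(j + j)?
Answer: -50926287368/4991 ≈ -1.0204e+7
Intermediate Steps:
S(j) = 1/(2*j)
L(f, o) = 96 (L(f, o) = 2*(-52 + 100) = 2*48 = 96)
-47239/S(108) + L(144, 50)/29946 = -47239/((1/2)/108) + 96/29946 = -47239/((1/2)*(1/108)) + 96*(1/29946) = -47239/1/216 + 16/4991 = -47239*216 + 16/4991 = -10203624 + 16/4991 = -50926287368/4991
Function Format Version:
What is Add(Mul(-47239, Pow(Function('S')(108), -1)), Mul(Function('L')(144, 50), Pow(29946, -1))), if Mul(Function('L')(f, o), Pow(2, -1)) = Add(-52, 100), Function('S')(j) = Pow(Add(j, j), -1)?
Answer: Rational(-50926287368, 4991) ≈ -1.0204e+7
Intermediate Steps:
Function('S')(j) = Mul(Rational(1, 2), Pow(j, -1)) (Function('S')(j) = Pow(Mul(2, j), -1) = Mul(Rational(1, 2), Pow(j, -1)))
Function('L')(f, o) = 96 (Function('L')(f, o) = Mul(2, Add(-52, 100)) = Mul(2, 48) = 96)
Add(Mul(-47239, Pow(Function('S')(108), -1)), Mul(Function('L')(144, 50), Pow(29946, -1))) = Add(Mul(-47239, Pow(Mul(Rational(1, 2), Pow(108, -1)), -1)), Mul(96, Pow(29946, -1))) = Add(Mul(-47239, Pow(Mul(Rational(1, 2), Rational(1, 108)), -1)), Mul(96, Rational(1, 29946))) = Add(Mul(-47239, Pow(Rational(1, 216), -1)), Rational(16, 4991)) = Add(Mul(-47239, 216), Rational(16, 4991)) = Add(-10203624, Rational(16, 4991)) = Rational(-50926287368, 4991)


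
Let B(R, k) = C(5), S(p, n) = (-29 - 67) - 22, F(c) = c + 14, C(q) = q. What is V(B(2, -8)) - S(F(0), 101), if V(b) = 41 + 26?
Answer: 185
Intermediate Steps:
F(c) = 14 + c
S(p, n) = -118 (S(p, n) = -96 - 22 = -118)
B(R, k) = 5
V(b) = 67
V(B(2, -8)) - S(F(0), 101) = 67 - 1*(-118) = 67 + 118 = 185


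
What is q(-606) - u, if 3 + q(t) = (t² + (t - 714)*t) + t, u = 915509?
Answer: 251038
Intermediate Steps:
q(t) = -3 + t + t² + t*(-714 + t) (q(t) = -3 + ((t² + (t - 714)*t) + t) = -3 + ((t² + (-714 + t)*t) + t) = -3 + ((t² + t*(-714 + t)) + t) = -3 + (t + t² + t*(-714 + t)) = -3 + t + t² + t*(-714 + t))
q(-606) - u = (-3 - 713*(-606) + 2*(-606)²) - 1*915509 = (-3 + 432078 + 2*367236) - 915509 = (-3 + 432078 + 734472) - 915509 = 1166547 - 915509 = 251038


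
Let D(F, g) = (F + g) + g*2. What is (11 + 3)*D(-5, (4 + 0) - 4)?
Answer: -70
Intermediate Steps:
D(F, g) = F + 3*g (D(F, g) = (F + g) + 2*g = F + 3*g)
(11 + 3)*D(-5, (4 + 0) - 4) = (11 + 3)*(-5 + 3*((4 + 0) - 4)) = 14*(-5 + 3*(4 - 4)) = 14*(-5 + 3*0) = 14*(-5 + 0) = 14*(-5) = -70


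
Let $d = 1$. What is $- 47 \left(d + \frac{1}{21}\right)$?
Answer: $- \frac{1034}{21} \approx -49.238$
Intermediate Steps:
$- 47 \left(d + \frac{1}{21}\right) = - 47 \left(1 + \frac{1}{21}\right) = \left(-47\right) \frac{22}{21} = - \frac{1034}{21}$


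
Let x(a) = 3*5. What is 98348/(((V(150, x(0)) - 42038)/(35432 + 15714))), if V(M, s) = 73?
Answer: -5030106808/41965 ≈ -1.1986e+5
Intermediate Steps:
x(a) = 15
98348/(((V(150, x(0)) - 42038)/(35432 + 15714))) = 98348/(((73 - 42038)/(35432 + 15714))) = 98348/((-41965/51146)) = 98348/((-41965*1/51146)) = 98348/(-41965/51146) = 98348*(-51146/41965) = -5030106808/41965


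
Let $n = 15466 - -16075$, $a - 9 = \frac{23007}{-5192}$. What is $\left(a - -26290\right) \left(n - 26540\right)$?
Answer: $\frac{682743526401}{5192} \approx 1.315 \cdot 10^{8}$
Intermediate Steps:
$a = \frac{23721}{5192}$ ($a = 9 + \frac{23007}{-5192} = 9 + 23007 \left(- \frac{1}{5192}\right) = 9 - \frac{23007}{5192} = \frac{23721}{5192} \approx 4.5688$)
$n = 31541$ ($n = 15466 + 16075 = 31541$)
$\left(a - -26290\right) \left(n - 26540\right) = \left(\frac{23721}{5192} - -26290\right) \left(31541 - 26540\right) = \left(\frac{23721}{5192} + 26290\right) 5001 = \frac{136521401}{5192} \cdot 5001 = \frac{682743526401}{5192}$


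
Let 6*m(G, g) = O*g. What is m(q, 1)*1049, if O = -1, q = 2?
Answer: -1049/6 ≈ -174.83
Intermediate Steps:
m(G, g) = -g/6 (m(G, g) = (-g)/6 = -g/6)
m(q, 1)*1049 = -⅙*1*1049 = -⅙*1049 = -1049/6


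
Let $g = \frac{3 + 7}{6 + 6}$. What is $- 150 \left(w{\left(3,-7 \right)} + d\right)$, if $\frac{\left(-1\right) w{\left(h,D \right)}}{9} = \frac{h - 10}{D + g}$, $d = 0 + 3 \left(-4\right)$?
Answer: $\frac{123300}{37} \approx 3332.4$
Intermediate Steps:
$d = -12$ ($d = 0 - 12 = -12$)
$g = \frac{5}{6}$ ($g = \frac{10}{12} = 10 \cdot \frac{1}{12} = \frac{5}{6} \approx 0.83333$)
$w{\left(h,D \right)} = - \frac{9 \left(-10 + h\right)}{\frac{5}{6} + D}$ ($w{\left(h,D \right)} = - 9 \frac{h - 10}{D + \frac{5}{6}} = - 9 \frac{-10 + h}{\frac{5}{6} + D} = - \frac{9 \left(-10 + h\right)}{\frac{5}{6} + D}$)
$- 150 \left(w{\left(3,-7 \right)} + d\right) = - 150 \left(\frac{54 \left(10 - 3\right)}{5 + 6 \left(-7\right)} - 12\right) = - 150 \left(\frac{54 \left(10 - 3\right)}{5 - 42} - 12\right) = - 150 \left(54 \frac{1}{-37} \cdot 7 - 12\right) = - 150 \left(54 \left(- \frac{1}{37}\right) 7 - 12\right) = - 150 \left(- \frac{378}{37} - 12\right) = \left(-150\right) \left(- \frac{822}{37}\right) = \frac{123300}{37}$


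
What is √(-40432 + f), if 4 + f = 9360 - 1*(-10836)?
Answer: 4*I*√1265 ≈ 142.27*I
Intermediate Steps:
f = 20192 (f = -4 + (9360 - 1*(-10836)) = -4 + (9360 + 10836) = -4 + 20196 = 20192)
√(-40432 + f) = √(-40432 + 20192) = √(-20240) = 4*I*√1265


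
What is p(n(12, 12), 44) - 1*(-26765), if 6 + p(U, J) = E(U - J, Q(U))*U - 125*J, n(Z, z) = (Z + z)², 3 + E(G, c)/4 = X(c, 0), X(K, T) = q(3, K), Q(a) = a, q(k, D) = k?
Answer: 21259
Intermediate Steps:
X(K, T) = 3
E(G, c) = 0 (E(G, c) = -12 + 4*3 = -12 + 12 = 0)
p(U, J) = -6 - 125*J (p(U, J) = -6 + (0*U - 125*J) = -6 + (0 - 125*J) = -6 - 125*J)
p(n(12, 12), 44) - 1*(-26765) = (-6 - 125*44) - 1*(-26765) = (-6 - 5500) + 26765 = -5506 + 26765 = 21259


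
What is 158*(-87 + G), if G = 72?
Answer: -2370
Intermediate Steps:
158*(-87 + G) = 158*(-87 + 72) = 158*(-15) = -2370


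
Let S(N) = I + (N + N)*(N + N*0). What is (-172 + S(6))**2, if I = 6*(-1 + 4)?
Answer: 6724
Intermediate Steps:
I = 18 (I = 6*3 = 18)
S(N) = 18 + 2*N**2 (S(N) = 18 + (N + N)*(N + N*0) = 18 + (2*N)*(N + 0) = 18 + (2*N)*N = 18 + 2*N**2)
(-172 + S(6))**2 = (-172 + (18 + 2*6**2))**2 = (-172 + (18 + 2*36))**2 = (-172 + (18 + 72))**2 = (-172 + 90)**2 = (-82)**2 = 6724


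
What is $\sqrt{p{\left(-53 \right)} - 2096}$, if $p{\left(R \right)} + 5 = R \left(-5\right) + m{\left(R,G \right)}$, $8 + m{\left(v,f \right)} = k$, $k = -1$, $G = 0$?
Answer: $3 i \sqrt{205} \approx 42.953 i$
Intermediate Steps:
$m{\left(v,f \right)} = -9$ ($m{\left(v,f \right)} = -8 - 1 = -9$)
$p{\left(R \right)} = -14 - 5 R$ ($p{\left(R \right)} = -5 + \left(R \left(-5\right) - 9\right) = -5 - \left(9 + 5 R\right) = -14 - 5 R$)
$\sqrt{p{\left(-53 \right)} - 2096} = \sqrt{\left(-14 - -265\right) - 2096} = \sqrt{\left(-14 + 265\right) - 2096} = \sqrt{251 - 2096} = \sqrt{-1845} = 3 i \sqrt{205}$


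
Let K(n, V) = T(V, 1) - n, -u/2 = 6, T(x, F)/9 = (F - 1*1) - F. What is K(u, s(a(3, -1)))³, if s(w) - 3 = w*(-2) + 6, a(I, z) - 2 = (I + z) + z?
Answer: 27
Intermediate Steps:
T(x, F) = -9 (T(x, F) = 9*((F - 1*1) - F) = 9*((F - 1) - F) = 9*((-1 + F) - F) = 9*(-1) = -9)
a(I, z) = 2 + I + 2*z (a(I, z) = 2 + ((I + z) + z) = 2 + (I + 2*z) = 2 + I + 2*z)
s(w) = 9 - 2*w (s(w) = 3 + (w*(-2) + 6) = 3 + (-2*w + 6) = 3 + (6 - 2*w) = 9 - 2*w)
u = -12 (u = -2*6 = -12)
K(n, V) = -9 - n
K(u, s(a(3, -1)))³ = (-9 - 1*(-12))³ = (-9 + 12)³ = 3³ = 27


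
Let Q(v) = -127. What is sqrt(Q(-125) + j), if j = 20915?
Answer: 2*sqrt(5197) ≈ 144.18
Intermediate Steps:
sqrt(Q(-125) + j) = sqrt(-127 + 20915) = sqrt(20788) = 2*sqrt(5197)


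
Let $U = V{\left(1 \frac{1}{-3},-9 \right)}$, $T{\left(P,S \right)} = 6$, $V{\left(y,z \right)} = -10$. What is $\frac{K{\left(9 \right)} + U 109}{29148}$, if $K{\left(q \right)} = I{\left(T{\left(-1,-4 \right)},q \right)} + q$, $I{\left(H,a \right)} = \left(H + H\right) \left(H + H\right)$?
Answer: $- \frac{937}{29148} \approx -0.032146$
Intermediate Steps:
$I{\left(H,a \right)} = 4 H^{2}$ ($I{\left(H,a \right)} = 2 H 2 H = 4 H^{2}$)
$U = -10$
$K{\left(q \right)} = 144 + q$ ($K{\left(q \right)} = 4 \cdot 6^{2} + q = 4 \cdot 36 + q = 144 + q$)
$\frac{K{\left(9 \right)} + U 109}{29148} = \frac{\left(144 + 9\right) - 1090}{29148} = \left(153 - 1090\right) \frac{1}{29148} = \left(-937\right) \frac{1}{29148} = - \frac{937}{29148}$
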